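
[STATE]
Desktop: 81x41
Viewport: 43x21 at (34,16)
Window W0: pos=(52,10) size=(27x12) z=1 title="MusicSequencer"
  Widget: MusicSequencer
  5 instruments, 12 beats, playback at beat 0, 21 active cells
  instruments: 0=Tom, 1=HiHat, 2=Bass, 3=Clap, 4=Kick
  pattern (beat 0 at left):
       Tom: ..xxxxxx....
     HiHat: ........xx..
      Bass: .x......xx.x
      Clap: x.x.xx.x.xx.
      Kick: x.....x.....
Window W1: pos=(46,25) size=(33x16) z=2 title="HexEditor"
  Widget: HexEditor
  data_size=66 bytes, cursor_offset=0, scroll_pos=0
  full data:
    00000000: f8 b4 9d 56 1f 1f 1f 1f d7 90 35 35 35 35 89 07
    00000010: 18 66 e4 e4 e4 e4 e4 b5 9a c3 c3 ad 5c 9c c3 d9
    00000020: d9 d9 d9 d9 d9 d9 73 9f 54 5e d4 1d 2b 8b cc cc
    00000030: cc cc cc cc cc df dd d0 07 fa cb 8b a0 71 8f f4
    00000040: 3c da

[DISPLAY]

                  ┃  Bass·█······██·█      
                  ┃  Clap█·█·██·█·██·      
                  ┃  Kick█·····█·····      
                  ┃                        
                  ┃                        
                  ┗━━━━━━━━━━━━━━━━━━━━━━━━
                                           
                                           
                                           
            ┏━━━━━━━━━━━━━━━━━━━━━━━━━━━━━━
            ┃ HexEditor                    
            ┠──────────────────────────────
            ┃00000000  F8 b4 9d 56 1f 1f 1f
            ┃00000010  18 66 e4 e4 e4 e4 e4
            ┃00000020  d9 d9 d9 d9 d9 d9 73
            ┃00000030  cc cc cc cc cc df dd
            ┃00000040  3c da               
            ┃                              
            ┃                              
            ┃                              
            ┃                              


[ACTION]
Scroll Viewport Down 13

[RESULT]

                  ┃                        
                  ┗━━━━━━━━━━━━━━━━━━━━━━━━
                                           
                                           
                                           
            ┏━━━━━━━━━━━━━━━━━━━━━━━━━━━━━━
            ┃ HexEditor                    
            ┠──────────────────────────────
            ┃00000000  F8 b4 9d 56 1f 1f 1f
            ┃00000010  18 66 e4 e4 e4 e4 e4
            ┃00000020  d9 d9 d9 d9 d9 d9 73
            ┃00000030  cc cc cc cc cc df dd
            ┃00000040  3c da               
            ┃                              
            ┃                              
            ┃                              
            ┃                              
            ┃                              
            ┃                              
            ┃                              
            ┗━━━━━━━━━━━━━━━━━━━━━━━━━━━━━━


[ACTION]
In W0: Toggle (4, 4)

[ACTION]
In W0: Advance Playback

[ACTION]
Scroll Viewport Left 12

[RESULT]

                              ┃            
                              ┗━━━━━━━━━━━━
                                           
                                           
                                           
                        ┏━━━━━━━━━━━━━━━━━━
                        ┃ HexEditor        
                        ┠──────────────────
                        ┃00000000  F8 b4 9d
                        ┃00000010  18 66 e4
                        ┃00000020  d9 d9 d9
                        ┃00000030  cc cc cc
                        ┃00000040  3c da   
                        ┃                  
                        ┃                  
                        ┃                  
                        ┃                  
                        ┃                  
                        ┃                  
                        ┃                  
                        ┗━━━━━━━━━━━━━━━━━━


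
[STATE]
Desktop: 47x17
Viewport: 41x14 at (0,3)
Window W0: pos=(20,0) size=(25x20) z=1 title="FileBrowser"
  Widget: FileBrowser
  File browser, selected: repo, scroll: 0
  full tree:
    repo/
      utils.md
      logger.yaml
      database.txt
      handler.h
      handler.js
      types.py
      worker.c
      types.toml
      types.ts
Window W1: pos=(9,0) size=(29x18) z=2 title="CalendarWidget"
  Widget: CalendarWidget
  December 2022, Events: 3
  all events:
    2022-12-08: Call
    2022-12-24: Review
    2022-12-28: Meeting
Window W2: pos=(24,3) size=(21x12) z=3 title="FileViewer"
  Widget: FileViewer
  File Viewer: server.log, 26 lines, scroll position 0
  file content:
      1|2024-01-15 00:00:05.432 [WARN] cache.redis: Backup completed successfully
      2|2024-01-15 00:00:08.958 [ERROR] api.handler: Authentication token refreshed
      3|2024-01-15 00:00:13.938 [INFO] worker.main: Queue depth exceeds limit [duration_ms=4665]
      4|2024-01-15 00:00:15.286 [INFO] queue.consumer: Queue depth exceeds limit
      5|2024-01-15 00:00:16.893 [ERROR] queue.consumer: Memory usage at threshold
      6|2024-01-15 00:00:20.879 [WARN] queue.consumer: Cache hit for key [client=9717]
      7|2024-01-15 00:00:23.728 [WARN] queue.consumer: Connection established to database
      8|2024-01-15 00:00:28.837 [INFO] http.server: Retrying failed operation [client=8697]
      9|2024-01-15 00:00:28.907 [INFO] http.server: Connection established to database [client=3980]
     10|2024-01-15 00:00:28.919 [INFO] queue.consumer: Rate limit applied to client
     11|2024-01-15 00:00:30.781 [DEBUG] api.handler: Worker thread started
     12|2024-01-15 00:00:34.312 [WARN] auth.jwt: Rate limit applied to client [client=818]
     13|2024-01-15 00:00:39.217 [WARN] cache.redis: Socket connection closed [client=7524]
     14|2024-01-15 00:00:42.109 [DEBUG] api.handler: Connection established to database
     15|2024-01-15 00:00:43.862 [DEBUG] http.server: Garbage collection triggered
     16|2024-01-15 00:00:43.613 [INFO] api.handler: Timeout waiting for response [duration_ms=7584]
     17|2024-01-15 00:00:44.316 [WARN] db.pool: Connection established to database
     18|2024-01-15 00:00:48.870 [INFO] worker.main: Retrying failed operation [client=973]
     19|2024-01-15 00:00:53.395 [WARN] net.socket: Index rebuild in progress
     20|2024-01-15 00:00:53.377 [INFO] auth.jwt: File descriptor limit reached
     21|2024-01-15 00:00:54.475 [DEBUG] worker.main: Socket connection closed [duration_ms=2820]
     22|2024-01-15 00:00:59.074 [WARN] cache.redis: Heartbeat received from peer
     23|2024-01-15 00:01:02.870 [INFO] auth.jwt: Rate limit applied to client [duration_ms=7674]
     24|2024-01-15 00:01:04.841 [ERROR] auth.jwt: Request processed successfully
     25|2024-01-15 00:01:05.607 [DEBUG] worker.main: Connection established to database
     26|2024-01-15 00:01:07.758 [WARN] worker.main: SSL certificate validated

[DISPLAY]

         ┃       Decembe┏━━━━━━━━━━━━━━━━
         ┃Mo Tu We Th Fr┃ FileViewer     
         ┃          1  2┠────────────────
         ┃ 5  6  7  8*  ┃2024-01-15 00:00
         ┃12 13 14 15 16┃2024-01-15 00:00
         ┃19 20 21 22 23┃2024-01-15 00:00
         ┃26 27 28* 29 3┃2024-01-15 00:00
         ┃              ┃2024-01-15 00:00
         ┃              ┃2024-01-15 00:00
         ┃              ┃2024-01-15 00:00
         ┃              ┃2024-01-15 00:00
         ┃              ┗━━━━━━━━━━━━━━━━
         ┃                           ┃   
         ┃                           ┃   


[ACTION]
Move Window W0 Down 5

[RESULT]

         ┃       Decembe┏━━━━━━━━━━━━━━━━
         ┃Mo Tu We Th Fr┃ FileViewer     
         ┃          1  2┠────────────────
         ┃ 5  6  7  8*  ┃2024-01-15 00:00
         ┃12 13 14 15 16┃2024-01-15 00:00
         ┃19 20 21 22 23┃2024-01-15 00:00
         ┃26 27 28* 29 3┃2024-01-15 00:00
         ┃              ┃2024-01-15 00:00
         ┃              ┃2024-01-15 00:00
         ┃              ┃2024-01-15 00:00
         ┃              ┃2024-01-15 00:00
         ┃              ┗━━━━━━━━━━━━━━━━
         ┃                           ┃   
         ┃                           ┃━━━


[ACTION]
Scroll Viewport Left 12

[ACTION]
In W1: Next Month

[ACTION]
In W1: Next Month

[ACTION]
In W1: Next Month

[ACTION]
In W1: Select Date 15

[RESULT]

         ┃         March┏━━━━━━━━━━━━━━━━
         ┃Mo Tu We Th Fr┃ FileViewer     
         ┃       1  2  3┠────────────────
         ┃ 6  7  8  9 10┃2024-01-15 00:00
         ┃13 14 [15] 16 ┃2024-01-15 00:00
         ┃20 21 22 23 24┃2024-01-15 00:00
         ┃27 28 29 30 31┃2024-01-15 00:00
         ┃              ┃2024-01-15 00:00
         ┃              ┃2024-01-15 00:00
         ┃              ┃2024-01-15 00:00
         ┃              ┃2024-01-15 00:00
         ┃              ┗━━━━━━━━━━━━━━━━
         ┃                           ┃   
         ┃                           ┃━━━


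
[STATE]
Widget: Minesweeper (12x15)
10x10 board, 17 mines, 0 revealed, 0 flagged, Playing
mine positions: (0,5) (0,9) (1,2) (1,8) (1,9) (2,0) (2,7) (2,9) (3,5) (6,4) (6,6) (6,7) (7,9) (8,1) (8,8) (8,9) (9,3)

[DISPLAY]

■■■■■■■■■■  
■■■■■■■■■■  
■■■■■■■■■■  
■■■■■■■■■■  
■■■■■■■■■■  
■■■■■■■■■■  
■■■■■■■■■■  
■■■■■■■■■■  
■■■■■■■■■■  
■■■■■■■■■■  
            
            
            
            
            


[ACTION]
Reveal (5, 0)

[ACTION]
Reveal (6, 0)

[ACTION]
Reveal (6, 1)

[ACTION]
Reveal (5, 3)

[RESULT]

■■■■■■■■■■  
■■■■■■■■■■  
■2111■■■■■  
11  1■■■■■  
    1■■■■■  
   11■■■■■  
   1■■■■■■  
1111■■■■■■  
■■■■■■■■■■  
■■■■■■■■■■  
            
            
            
            
            


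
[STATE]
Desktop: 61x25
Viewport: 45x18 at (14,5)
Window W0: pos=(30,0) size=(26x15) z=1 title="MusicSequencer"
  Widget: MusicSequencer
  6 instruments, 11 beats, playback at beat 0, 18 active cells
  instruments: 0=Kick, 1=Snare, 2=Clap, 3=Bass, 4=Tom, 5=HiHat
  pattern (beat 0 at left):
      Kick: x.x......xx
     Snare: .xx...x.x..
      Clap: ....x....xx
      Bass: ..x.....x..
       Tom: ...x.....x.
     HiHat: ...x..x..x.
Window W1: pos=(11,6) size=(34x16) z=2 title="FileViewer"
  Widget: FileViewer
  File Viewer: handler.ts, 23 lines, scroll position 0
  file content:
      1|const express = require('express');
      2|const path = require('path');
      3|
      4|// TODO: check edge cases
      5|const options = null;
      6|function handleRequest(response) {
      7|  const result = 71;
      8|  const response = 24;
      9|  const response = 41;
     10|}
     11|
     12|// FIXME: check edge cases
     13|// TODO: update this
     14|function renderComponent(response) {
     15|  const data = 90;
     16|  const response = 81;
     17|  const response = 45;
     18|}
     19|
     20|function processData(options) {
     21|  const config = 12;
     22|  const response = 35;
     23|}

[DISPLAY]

                ┃ Snare·██···█·█··       ┃   
━━━━━━━━━━━━━━━━━━━━━━━━━━━━━━┓·██       ┃   
ileViewer                     ┃█··       ┃   
──────────────────────────────┨·█·       ┃   
nst express = require('expres▲┃·█·       ┃   
nst path = require('path');  █┃          ┃   
                             ░┃          ┃   
 TODO: check edge cases      ░┃          ┃   
nst options = null;          ░┃          ┃   
nction handleRequest(response░┃━━━━━━━━━━┛   
const result = 71;           ░┃              
const response = 24;         ░┃              
const response = 41;         ░┃              
                             ░┃              
                             ░┃              
 FIXME: check edge cases     ▼┃              
━━━━━━━━━━━━━━━━━━━━━━━━━━━━━━┛              
                                             


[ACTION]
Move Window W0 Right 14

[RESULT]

                     ┃ Snare·██···█·█··      
━━━━━━━━━━━━━━━━━━━━━━━━━━━━━━┓·█····██      
ileViewer                     ┃·····█··      
──────────────────────────────┨█·····█·      
nst express = require('expres▲┃█··█··█·      
nst path = require('path');  █┃              
                             ░┃              
 TODO: check edge cases      ░┃              
nst options = null;          ░┃              
nction handleRequest(response░┃━━━━━━━━━━━━━━
const result = 71;           ░┃              
const response = 24;         ░┃              
const response = 41;         ░┃              
                             ░┃              
                             ░┃              
 FIXME: check edge cases     ▼┃              
━━━━━━━━━━━━━━━━━━━━━━━━━━━━━━┛              
                                             


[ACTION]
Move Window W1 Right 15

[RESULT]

                     ┃ Snare·██···█·█··      
            ┏━━━━━━━━━━━━━━━━━━━━━━━━━━━━━━━━
            ┃ FileViewer                     
            ┠────────────────────────────────
            ┃const express = require('expres▲
            ┃const path = require('path');  █
            ┃                               ░
            ┃// TODO: check edge cases      ░
            ┃const options = null;          ░
            ┃function handleRequest(response░
            ┃  const result = 71;           ░
            ┃  const response = 24;         ░
            ┃  const response = 41;         ░
            ┃}                              ░
            ┃                               ░
            ┃// FIXME: check edge cases     ▼
            ┗━━━━━━━━━━━━━━━━━━━━━━━━━━━━━━━━
                                             


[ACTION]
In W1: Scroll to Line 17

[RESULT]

                     ┃ Snare·██···█·█··      
            ┏━━━━━━━━━━━━━━━━━━━━━━━━━━━━━━━━
            ┃ FileViewer                     
            ┠────────────────────────────────
            ┃// FIXME: check edge cases     ▲
            ┃// TODO: update this           ░
            ┃function renderComponent(respon░
            ┃  const data = 90;             ░
            ┃  const response = 81;         ░
            ┃  const response = 45;         ░
            ┃}                              ░
            ┃                               ░
            ┃function processData(options) {░
            ┃  const config = 12;           ░
            ┃  const response = 35;         █
            ┃}                              ▼
            ┗━━━━━━━━━━━━━━━━━━━━━━━━━━━━━━━━
                                             


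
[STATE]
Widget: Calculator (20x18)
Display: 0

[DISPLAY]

                   0
┌───┬───┬───┬───┐   
│ 7 │ 8 │ 9 │ ÷ │   
├───┼───┼───┼───┤   
│ 4 │ 5 │ 6 │ × │   
├───┼───┼───┼───┤   
│ 1 │ 2 │ 3 │ - │   
├───┼───┼───┼───┤   
│ 0 │ . │ = │ + │   
├───┼───┼───┼───┤   
│ C │ MC│ MR│ M+│   
└───┴───┴───┴───┘   
                    
                    
                    
                    
                    
                    


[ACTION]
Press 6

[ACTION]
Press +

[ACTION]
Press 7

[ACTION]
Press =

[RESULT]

                  13
┌───┬───┬───┬───┐   
│ 7 │ 8 │ 9 │ ÷ │   
├───┼───┼───┼───┤   
│ 4 │ 5 │ 6 │ × │   
├───┼───┼───┼───┤   
│ 1 │ 2 │ 3 │ - │   
├───┼───┼───┼───┤   
│ 0 │ . │ = │ + │   
├───┼───┼───┼───┤   
│ C │ MC│ MR│ M+│   
└───┴───┴───┴───┘   
                    
                    
                    
                    
                    
                    


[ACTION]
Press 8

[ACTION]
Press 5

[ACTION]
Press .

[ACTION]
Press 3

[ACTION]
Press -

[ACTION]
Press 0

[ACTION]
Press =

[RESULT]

                85.3
┌───┬───┬───┬───┐   
│ 7 │ 8 │ 9 │ ÷ │   
├───┼───┼───┼───┤   
│ 4 │ 5 │ 6 │ × │   
├───┼───┼───┼───┤   
│ 1 │ 2 │ 3 │ - │   
├───┼───┼───┼───┤   
│ 0 │ . │ = │ + │   
├───┼───┼───┼───┤   
│ C │ MC│ MR│ M+│   
└───┴───┴───┴───┘   
                    
                    
                    
                    
                    
                    


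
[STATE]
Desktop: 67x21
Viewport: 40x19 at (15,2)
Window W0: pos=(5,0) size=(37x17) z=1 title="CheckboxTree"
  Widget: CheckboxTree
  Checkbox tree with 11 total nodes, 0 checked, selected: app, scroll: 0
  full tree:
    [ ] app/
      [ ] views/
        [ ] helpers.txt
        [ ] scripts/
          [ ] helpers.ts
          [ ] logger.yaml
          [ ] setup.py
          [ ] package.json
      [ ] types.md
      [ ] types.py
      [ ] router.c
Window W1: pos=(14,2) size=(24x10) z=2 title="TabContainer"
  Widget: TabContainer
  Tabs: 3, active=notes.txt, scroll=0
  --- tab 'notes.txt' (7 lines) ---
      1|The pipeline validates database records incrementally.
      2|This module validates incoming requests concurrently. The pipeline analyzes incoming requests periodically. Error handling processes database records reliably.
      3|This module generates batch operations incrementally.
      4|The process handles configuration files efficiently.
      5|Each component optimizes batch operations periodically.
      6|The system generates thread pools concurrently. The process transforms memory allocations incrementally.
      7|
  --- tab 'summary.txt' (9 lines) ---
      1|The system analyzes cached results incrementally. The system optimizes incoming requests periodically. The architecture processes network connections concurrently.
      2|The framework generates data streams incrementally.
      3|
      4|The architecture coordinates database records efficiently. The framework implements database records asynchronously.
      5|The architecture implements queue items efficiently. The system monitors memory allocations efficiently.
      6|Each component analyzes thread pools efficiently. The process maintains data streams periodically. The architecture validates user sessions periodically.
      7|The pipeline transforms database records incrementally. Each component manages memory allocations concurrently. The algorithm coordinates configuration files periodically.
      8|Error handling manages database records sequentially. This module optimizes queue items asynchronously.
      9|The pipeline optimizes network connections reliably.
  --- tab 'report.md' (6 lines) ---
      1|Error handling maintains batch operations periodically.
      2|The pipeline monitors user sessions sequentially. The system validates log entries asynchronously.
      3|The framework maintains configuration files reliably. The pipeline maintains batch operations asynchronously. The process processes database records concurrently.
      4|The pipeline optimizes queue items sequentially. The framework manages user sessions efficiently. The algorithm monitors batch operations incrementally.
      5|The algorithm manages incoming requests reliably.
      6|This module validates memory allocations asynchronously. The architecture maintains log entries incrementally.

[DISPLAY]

━━━━━━━━━━━━━━━━━━━━━━┓───┨             
 TabContainer         ┃   ┃             
──────────────────────┨   ┃             
[notes.txt]│ summary.t┃   ┃             
──────────────────────┃   ┃             
The pipeline validates┃   ┃             
This module validates ┃   ┃             
This module generates ┃   ┃             
The process handles co┃   ┃             
━━━━━━━━━━━━━━━━━━━━━━┛   ┃             
pes.py                    ┃             
uter.c                    ┃             
                          ┃             
                          ┃             
━━━━━━━━━━━━━━━━━━━━━━━━━━┛             
                                        
                                        
                                        
                                        


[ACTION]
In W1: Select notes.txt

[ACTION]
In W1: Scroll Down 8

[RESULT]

━━━━━━━━━━━━━━━━━━━━━━┓───┨             
 TabContainer         ┃   ┃             
──────────────────────┨   ┃             
[notes.txt]│ summary.t┃   ┃             
──────────────────────┃   ┃             
                      ┃   ┃             
                      ┃   ┃             
                      ┃   ┃             
                      ┃   ┃             
━━━━━━━━━━━━━━━━━━━━━━┛   ┃             
pes.py                    ┃             
uter.c                    ┃             
                          ┃             
                          ┃             
━━━━━━━━━━━━━━━━━━━━━━━━━━┛             
                                        
                                        
                                        
                                        


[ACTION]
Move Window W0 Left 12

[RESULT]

━━━━━━━━━━━━━━━━━━━━━━┓                 
 TabContainer         ┃                 
──────────────────────┨                 
[notes.txt]│ summary.t┃                 
──────────────────────┃                 
                      ┃                 
                      ┃                 
                      ┃                 
                      ┃                 
━━━━━━━━━━━━━━━━━━━━━━┛                 
y                    ┃                  
c                    ┃                  
                     ┃                  
                     ┃                  
━━━━━━━━━━━━━━━━━━━━━┛                  
                                        
                                        
                                        
                                        


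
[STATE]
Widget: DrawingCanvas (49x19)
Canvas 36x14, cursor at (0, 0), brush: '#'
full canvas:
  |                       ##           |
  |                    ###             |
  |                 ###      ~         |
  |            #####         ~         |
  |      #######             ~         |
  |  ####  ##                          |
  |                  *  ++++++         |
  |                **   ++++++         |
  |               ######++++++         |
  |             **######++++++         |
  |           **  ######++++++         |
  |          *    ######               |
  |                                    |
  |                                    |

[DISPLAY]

+                      ##                        
                    ###                          
                 ###      ~                      
            #####         ~                      
      #######             ~                      
  ####  ##                                       
                  *  ++++++                      
                **   ++++++                      
               ######++++++                      
             **######++++++                      
           **  ######++++++                      
          *    ######                            
                                                 
                                                 
                                                 
                                                 
                                                 
                                                 
                                                 


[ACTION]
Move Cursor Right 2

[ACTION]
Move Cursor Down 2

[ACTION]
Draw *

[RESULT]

                       ##                        
                    ###                          
  *              ###      ~                      
            #####         ~                      
      #######             ~                      
  ####  ##                                       
                  *  ++++++                      
                **   ++++++                      
               ######++++++                      
             **######++++++                      
           **  ######++++++                      
          *    ######                            
                                                 
                                                 
                                                 
                                                 
                                                 
                                                 
                                                 


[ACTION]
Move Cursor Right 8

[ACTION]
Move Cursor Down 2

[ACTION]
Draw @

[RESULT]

                       ##                        
                    ###                          
  *              ###      ~                      
            #####         ~                      
      ####@##             ~                      
  ####  ##                                       
                  *  ++++++                      
                **   ++++++                      
               ######++++++                      
             **######++++++                      
           **  ######++++++                      
          *    ######                            
                                                 
                                                 
                                                 
                                                 
                                                 
                                                 
                                                 


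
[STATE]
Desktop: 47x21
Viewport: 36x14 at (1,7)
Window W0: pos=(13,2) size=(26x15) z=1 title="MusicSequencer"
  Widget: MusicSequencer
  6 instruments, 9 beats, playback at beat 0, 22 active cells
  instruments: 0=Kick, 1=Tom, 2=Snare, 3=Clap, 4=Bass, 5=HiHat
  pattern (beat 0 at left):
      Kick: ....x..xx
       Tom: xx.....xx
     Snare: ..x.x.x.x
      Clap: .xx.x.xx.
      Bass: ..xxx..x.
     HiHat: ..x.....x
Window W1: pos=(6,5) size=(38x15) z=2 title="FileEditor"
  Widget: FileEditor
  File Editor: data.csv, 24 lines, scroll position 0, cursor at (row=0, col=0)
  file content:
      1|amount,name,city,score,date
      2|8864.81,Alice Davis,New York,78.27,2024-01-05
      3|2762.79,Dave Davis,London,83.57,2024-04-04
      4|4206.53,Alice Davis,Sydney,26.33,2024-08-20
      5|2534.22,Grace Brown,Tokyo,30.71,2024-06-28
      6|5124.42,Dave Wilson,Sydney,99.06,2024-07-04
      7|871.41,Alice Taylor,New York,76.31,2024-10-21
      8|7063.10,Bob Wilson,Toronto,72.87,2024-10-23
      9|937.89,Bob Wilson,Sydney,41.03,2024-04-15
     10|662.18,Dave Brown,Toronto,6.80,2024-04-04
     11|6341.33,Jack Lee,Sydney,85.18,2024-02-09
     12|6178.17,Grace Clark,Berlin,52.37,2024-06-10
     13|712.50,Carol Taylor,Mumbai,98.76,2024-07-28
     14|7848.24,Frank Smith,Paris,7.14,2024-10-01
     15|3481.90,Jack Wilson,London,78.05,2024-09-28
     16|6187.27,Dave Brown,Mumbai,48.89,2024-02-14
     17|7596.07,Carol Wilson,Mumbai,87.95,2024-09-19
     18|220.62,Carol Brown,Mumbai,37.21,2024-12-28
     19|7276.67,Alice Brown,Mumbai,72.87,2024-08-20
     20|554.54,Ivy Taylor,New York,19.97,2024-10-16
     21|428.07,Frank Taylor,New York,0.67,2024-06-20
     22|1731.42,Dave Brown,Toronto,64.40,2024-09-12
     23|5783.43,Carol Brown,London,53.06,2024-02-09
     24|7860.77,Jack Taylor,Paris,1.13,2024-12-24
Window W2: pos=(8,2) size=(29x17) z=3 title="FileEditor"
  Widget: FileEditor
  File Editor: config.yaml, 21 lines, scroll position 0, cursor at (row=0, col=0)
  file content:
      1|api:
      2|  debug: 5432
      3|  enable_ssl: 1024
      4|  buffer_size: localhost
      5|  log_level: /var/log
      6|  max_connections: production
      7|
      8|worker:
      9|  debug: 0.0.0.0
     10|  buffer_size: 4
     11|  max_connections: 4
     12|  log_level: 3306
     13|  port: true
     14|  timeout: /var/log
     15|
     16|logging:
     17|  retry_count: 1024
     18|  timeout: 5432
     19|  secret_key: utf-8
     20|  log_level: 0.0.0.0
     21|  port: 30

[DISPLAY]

     ┠─┃  enable_ssl: 1024        ░┃
     ┃█┃  buffer_size: localhost  ░┃
     ┃8┃  log_level: /var/log     ░┃
     ┃2┃  max_connections: product░┃
     ┃4┃                          ░┃
     ┃2┃worker:                   ░┃
     ┃5┃  debug: 0.0.0.0          ░┃
     ┃8┃  buffer_size: 4          ░┃
     ┃7┃  max_connections: 4      ░┃
     ┃9┃  log_level: 3306         ░┃
     ┃6┃  port: true              ▼┃
     ┃6┗━━━━━━━━━━━━━━━━━━━━━━━━━━━┛
     ┗━━━━━━━━━━━━━━━━━━━━━━━━━━━━━━
                                    


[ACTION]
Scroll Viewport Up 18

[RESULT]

                                    
                                    
       ┏━━━━━━━━━━━━━━━━━━━━━━━━━━━┓
       ┃ FileEditor                ┃
       ┠───────────────────────────┨
     ┏━┃█pi:                      ▲┃
     ┃ ┃  debug: 5432             █┃
     ┠─┃  enable_ssl: 1024        ░┃
     ┃█┃  buffer_size: localhost  ░┃
     ┃8┃  log_level: /var/log     ░┃
     ┃2┃  max_connections: product░┃
     ┃4┃                          ░┃
     ┃2┃worker:                   ░┃
     ┃5┃  debug: 0.0.0.0          ░┃


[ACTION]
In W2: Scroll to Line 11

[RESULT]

                                    
                                    
       ┏━━━━━━━━━━━━━━━━━━━━━━━━━━━┓
       ┃ FileEditor                ┃
       ┠───────────────────────────┨
     ┏━┃  debug: 0.0.0.0          ▲┃
     ┃ ┃  buffer_size: 4          ░┃
     ┠─┃  max_connections: 4      ░┃
     ┃█┃  log_level: 3306         ░┃
     ┃8┃  port: true              ░┃
     ┃2┃  timeout: /var/log       ░┃
     ┃4┃                          ░┃
     ┃2┃logging:                  ░┃
     ┃5┃  retry_count: 1024       ░┃


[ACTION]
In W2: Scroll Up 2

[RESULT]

                                    
                                    
       ┏━━━━━━━━━━━━━━━━━━━━━━━━━━━┓
       ┃ FileEditor                ┃
       ┠───────────────────────────┨
     ┏━┃                          ▲┃
     ┃ ┃worker:                   ░┃
     ┠─┃  debug: 0.0.0.0          ░┃
     ┃█┃  buffer_size: 4          ░┃
     ┃8┃  max_connections: 4      ░┃
     ┃2┃  log_level: 3306         ░┃
     ┃4┃  port: true              ░┃
     ┃2┃  timeout: /var/log       ░┃
     ┃5┃                          ░┃


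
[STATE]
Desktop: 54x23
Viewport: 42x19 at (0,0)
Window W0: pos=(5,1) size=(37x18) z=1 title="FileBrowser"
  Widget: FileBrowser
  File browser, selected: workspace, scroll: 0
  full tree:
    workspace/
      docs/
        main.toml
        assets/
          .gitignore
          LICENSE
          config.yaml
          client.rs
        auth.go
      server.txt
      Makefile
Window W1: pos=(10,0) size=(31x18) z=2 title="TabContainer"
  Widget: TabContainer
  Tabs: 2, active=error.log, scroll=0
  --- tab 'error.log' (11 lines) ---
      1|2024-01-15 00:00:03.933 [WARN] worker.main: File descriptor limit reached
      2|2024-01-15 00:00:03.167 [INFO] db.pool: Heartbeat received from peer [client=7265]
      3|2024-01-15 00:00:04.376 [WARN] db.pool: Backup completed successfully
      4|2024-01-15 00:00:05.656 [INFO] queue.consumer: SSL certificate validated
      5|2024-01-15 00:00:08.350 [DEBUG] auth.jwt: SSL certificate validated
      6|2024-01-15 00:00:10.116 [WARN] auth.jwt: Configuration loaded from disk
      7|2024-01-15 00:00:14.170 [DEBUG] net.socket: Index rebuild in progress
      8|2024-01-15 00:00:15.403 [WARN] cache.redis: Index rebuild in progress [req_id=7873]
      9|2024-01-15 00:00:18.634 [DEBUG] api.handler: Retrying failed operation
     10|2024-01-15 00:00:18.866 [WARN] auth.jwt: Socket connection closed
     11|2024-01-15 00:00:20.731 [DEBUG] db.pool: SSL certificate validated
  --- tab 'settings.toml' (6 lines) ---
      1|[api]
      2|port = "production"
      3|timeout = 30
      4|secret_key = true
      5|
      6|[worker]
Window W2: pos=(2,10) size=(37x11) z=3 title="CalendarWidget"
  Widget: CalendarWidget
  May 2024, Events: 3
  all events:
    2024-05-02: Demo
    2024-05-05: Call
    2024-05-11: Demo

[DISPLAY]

          ┏━━━━━━━━━━━━━━━━━━━━━━━━━━━━━┓ 
     ┏━━━━┃ TabContainer                ┃┓
     ┃ Fil┠─────────────────────────────┨┃
     ┠────┃[error.log]│ settings.toml   ┃┨
     ┃> [-┃─────────────────────────────┃┃
     ┃    ┃2024-01-15 00:00:03.933 [WARN┃┃
     ┃    ┃2024-01-15 00:00:03.167 [INFO┃┃
     ┃    ┃2024-01-15 00:00:04.376 [WARN┃┃
     ┃    ┃2024-01-15 00:00:05.656 [INFO┃┃
     ┃    ┃2024-01-15 00:00:08.350 [DEBU┃┃
  ┏━━━━━━━━━━━━━━━━━━━━━━━━━━━━━━━━━━━┓N┃┃
  ┃ CalendarWidget                    ┃U┃┃
  ┠───────────────────────────────────┨N┃┃
  ┃              May 2024             ┃U┃┃
  ┃Mo Tu We Th Fr Sa Su               ┃N┃┃
  ┃       1  2*  3  4  5*             ┃U┃┃
  ┃ 6  7  8  9 10 11* 12              ┃ ┃┃
  ┃13 14 15 16 17 18 19               ┃━┛┃
  ┃20 21 22 23 24 25 26               ┃━━┛


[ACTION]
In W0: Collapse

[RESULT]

          ┏━━━━━━━━━━━━━━━━━━━━━━━━━━━━━┓ 
     ┏━━━━┃ TabContainer                ┃┓
     ┃ Fil┠─────────────────────────────┨┃
     ┠────┃[error.log]│ settings.toml   ┃┨
     ┃> [+┃─────────────────────────────┃┃
     ┃    ┃2024-01-15 00:00:03.933 [WARN┃┃
     ┃    ┃2024-01-15 00:00:03.167 [INFO┃┃
     ┃    ┃2024-01-15 00:00:04.376 [WARN┃┃
     ┃    ┃2024-01-15 00:00:05.656 [INFO┃┃
     ┃    ┃2024-01-15 00:00:08.350 [DEBU┃┃
  ┏━━━━━━━━━━━━━━━━━━━━━━━━━━━━━━━━━━━┓N┃┃
  ┃ CalendarWidget                    ┃U┃┃
  ┠───────────────────────────────────┨N┃┃
  ┃              May 2024             ┃U┃┃
  ┃Mo Tu We Th Fr Sa Su               ┃N┃┃
  ┃       1  2*  3  4  5*             ┃U┃┃
  ┃ 6  7  8  9 10 11* 12              ┃ ┃┃
  ┃13 14 15 16 17 18 19               ┃━┛┃
  ┃20 21 22 23 24 25 26               ┃━━┛


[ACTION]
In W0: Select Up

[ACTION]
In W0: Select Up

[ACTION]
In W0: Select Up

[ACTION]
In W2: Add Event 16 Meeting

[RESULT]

          ┏━━━━━━━━━━━━━━━━━━━━━━━━━━━━━┓ 
     ┏━━━━┃ TabContainer                ┃┓
     ┃ Fil┠─────────────────────────────┨┃
     ┠────┃[error.log]│ settings.toml   ┃┨
     ┃> [+┃─────────────────────────────┃┃
     ┃    ┃2024-01-15 00:00:03.933 [WARN┃┃
     ┃    ┃2024-01-15 00:00:03.167 [INFO┃┃
     ┃    ┃2024-01-15 00:00:04.376 [WARN┃┃
     ┃    ┃2024-01-15 00:00:05.656 [INFO┃┃
     ┃    ┃2024-01-15 00:00:08.350 [DEBU┃┃
  ┏━━━━━━━━━━━━━━━━━━━━━━━━━━━━━━━━━━━┓N┃┃
  ┃ CalendarWidget                    ┃U┃┃
  ┠───────────────────────────────────┨N┃┃
  ┃              May 2024             ┃U┃┃
  ┃Mo Tu We Th Fr Sa Su               ┃N┃┃
  ┃       1  2*  3  4  5*             ┃U┃┃
  ┃ 6  7  8  9 10 11* 12              ┃ ┃┃
  ┃13 14 15 16* 17 18 19              ┃━┛┃
  ┃20 21 22 23 24 25 26               ┃━━┛


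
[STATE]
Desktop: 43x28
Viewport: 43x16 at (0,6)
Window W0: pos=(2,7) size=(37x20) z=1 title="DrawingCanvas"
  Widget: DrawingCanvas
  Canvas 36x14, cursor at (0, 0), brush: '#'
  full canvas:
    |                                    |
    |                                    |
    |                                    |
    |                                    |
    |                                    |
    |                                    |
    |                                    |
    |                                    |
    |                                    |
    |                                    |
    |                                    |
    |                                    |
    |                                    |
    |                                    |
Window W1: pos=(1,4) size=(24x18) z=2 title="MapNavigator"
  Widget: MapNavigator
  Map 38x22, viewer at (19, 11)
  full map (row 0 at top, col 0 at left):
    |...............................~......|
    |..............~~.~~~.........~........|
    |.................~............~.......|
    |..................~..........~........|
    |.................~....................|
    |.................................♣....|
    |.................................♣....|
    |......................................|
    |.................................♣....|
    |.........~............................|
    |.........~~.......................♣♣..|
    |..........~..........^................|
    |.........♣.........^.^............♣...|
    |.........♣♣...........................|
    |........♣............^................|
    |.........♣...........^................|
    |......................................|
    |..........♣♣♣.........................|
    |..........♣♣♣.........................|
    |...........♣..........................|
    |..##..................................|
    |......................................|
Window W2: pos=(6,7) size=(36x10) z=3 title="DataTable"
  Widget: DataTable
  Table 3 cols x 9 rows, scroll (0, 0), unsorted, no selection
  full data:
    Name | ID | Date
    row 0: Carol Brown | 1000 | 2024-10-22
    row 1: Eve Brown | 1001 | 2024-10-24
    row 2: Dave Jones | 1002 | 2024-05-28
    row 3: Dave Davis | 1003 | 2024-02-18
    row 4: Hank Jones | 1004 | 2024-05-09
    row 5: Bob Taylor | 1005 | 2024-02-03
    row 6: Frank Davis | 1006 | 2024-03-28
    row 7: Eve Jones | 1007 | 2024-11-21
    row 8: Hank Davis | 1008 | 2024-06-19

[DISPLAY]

 ┠──────────────────────┨                  
 ┃....┏━━━━━━━━━━━━━━━━━━━━━━━━━━━━━━━━━━┓ 
 ┃....┃ DataTable                        ┃ 
 ┃....┠──────────────────────────────────┨ 
 ┃....┃Name       │ID  │Date             ┃ 
 ┃....┃───────────┼────┼──────────       ┃ 
 ┃.~..┃Carol Brown│1000│2024-10-22       ┃ 
 ┃.~~.┃Eve Brown  │1001│2024-10-24       ┃ 
 ┃..~.┃Dave Jones │1002│2024-05-28       ┃ 
 ┃.♣..┃Dave Davis │1003│2024-02-18       ┃ 
 ┃.♣♣.┗━━━━━━━━━━━━━━━━━━━━━━━━━━━━━━━━━━┛ 
 ┃♣............^........┃             ┃    
 ┃.♣...........^........┃             ┃    
 ┃......................┃             ┃    
 ┃..♣♣♣.................┃             ┃    
 ┗━━━━━━━━━━━━━━━━━━━━━━┛             ┃    


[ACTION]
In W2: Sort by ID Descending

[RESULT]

 ┠──────────────────────┨                  
 ┃....┏━━━━━━━━━━━━━━━━━━━━━━━━━━━━━━━━━━┓ 
 ┃....┃ DataTable                        ┃ 
 ┃....┠──────────────────────────────────┨ 
 ┃....┃Name       │ID ▼│Date             ┃ 
 ┃....┃───────────┼────┼──────────       ┃ 
 ┃.~..┃Hank Davis │1008│2024-06-19       ┃ 
 ┃.~~.┃Eve Jones  │1007│2024-11-21       ┃ 
 ┃..~.┃Frank Davis│1006│2024-03-28       ┃ 
 ┃.♣..┃Bob Taylor │1005│2024-02-03       ┃ 
 ┃.♣♣.┗━━━━━━━━━━━━━━━━━━━━━━━━━━━━━━━━━━┛ 
 ┃♣............^........┃             ┃    
 ┃.♣...........^........┃             ┃    
 ┃......................┃             ┃    
 ┃..♣♣♣.................┃             ┃    
 ┗━━━━━━━━━━━━━━━━━━━━━━┛             ┃    


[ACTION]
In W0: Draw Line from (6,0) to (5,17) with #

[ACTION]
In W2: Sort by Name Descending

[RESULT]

 ┠──────────────────────┨                  
 ┃....┏━━━━━━━━━━━━━━━━━━━━━━━━━━━━━━━━━━┓ 
 ┃....┃ DataTable                        ┃ 
 ┃....┠──────────────────────────────────┨ 
 ┃....┃Name      ▼│ID  │Date             ┃ 
 ┃....┃───────────┼────┼──────────       ┃ 
 ┃.~..┃Hank Jones │1004│2024-05-09       ┃ 
 ┃.~~.┃Hank Davis │1008│2024-06-19       ┃ 
 ┃..~.┃Frank Davis│1006│2024-03-28       ┃ 
 ┃.♣..┃Eve Jones  │1007│2024-11-21       ┃ 
 ┃.♣♣.┗━━━━━━━━━━━━━━━━━━━━━━━━━━━━━━━━━━┛ 
 ┃♣............^........┃             ┃    
 ┃.♣...........^........┃             ┃    
 ┃......................┃             ┃    
 ┃..♣♣♣.................┃             ┃    
 ┗━━━━━━━━━━━━━━━━━━━━━━┛             ┃    
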